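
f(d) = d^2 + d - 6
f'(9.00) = 19.00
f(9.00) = 84.00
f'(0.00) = 1.00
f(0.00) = -6.00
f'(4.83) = 10.66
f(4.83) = 22.16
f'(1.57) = 4.14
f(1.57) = -1.97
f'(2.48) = 5.96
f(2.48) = 2.63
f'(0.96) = 2.92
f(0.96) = -4.12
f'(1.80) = 4.60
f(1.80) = -0.96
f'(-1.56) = -2.12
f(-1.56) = -5.13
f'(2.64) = 6.28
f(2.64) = 3.61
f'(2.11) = 5.22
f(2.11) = 0.56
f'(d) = 2*d + 1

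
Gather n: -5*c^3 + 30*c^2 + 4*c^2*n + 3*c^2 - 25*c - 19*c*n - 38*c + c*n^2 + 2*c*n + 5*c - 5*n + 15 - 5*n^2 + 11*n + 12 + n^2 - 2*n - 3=-5*c^3 + 33*c^2 - 58*c + n^2*(c - 4) + n*(4*c^2 - 17*c + 4) + 24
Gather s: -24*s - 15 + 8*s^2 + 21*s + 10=8*s^2 - 3*s - 5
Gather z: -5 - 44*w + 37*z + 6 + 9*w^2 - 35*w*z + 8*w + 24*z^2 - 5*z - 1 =9*w^2 - 36*w + 24*z^2 + z*(32 - 35*w)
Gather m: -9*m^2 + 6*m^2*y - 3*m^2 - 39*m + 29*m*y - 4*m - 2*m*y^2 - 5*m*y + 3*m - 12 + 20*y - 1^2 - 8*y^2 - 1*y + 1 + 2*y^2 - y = m^2*(6*y - 12) + m*(-2*y^2 + 24*y - 40) - 6*y^2 + 18*y - 12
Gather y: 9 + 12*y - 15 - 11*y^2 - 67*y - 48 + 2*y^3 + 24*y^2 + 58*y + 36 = 2*y^3 + 13*y^2 + 3*y - 18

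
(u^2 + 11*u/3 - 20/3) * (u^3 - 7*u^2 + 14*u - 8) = u^5 - 10*u^4/3 - 55*u^3/3 + 90*u^2 - 368*u/3 + 160/3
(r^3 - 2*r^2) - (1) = r^3 - 2*r^2 - 1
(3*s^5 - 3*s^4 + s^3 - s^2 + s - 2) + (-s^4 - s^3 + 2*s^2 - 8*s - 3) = 3*s^5 - 4*s^4 + s^2 - 7*s - 5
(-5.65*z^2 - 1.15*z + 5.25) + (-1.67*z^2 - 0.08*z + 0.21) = -7.32*z^2 - 1.23*z + 5.46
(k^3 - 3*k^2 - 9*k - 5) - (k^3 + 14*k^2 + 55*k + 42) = -17*k^2 - 64*k - 47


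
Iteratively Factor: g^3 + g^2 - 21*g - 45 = (g + 3)*(g^2 - 2*g - 15) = (g + 3)^2*(g - 5)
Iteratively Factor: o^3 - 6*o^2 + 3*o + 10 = (o - 2)*(o^2 - 4*o - 5) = (o - 5)*(o - 2)*(o + 1)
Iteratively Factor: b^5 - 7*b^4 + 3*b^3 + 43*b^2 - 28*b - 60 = (b - 5)*(b^4 - 2*b^3 - 7*b^2 + 8*b + 12) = (b - 5)*(b + 2)*(b^3 - 4*b^2 + b + 6) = (b - 5)*(b + 1)*(b + 2)*(b^2 - 5*b + 6) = (b - 5)*(b - 2)*(b + 1)*(b + 2)*(b - 3)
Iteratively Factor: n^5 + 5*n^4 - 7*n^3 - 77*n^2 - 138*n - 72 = (n - 4)*(n^4 + 9*n^3 + 29*n^2 + 39*n + 18) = (n - 4)*(n + 1)*(n^3 + 8*n^2 + 21*n + 18) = (n - 4)*(n + 1)*(n + 3)*(n^2 + 5*n + 6) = (n - 4)*(n + 1)*(n + 2)*(n + 3)*(n + 3)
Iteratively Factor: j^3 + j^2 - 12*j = (j - 3)*(j^2 + 4*j) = j*(j - 3)*(j + 4)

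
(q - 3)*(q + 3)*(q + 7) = q^3 + 7*q^2 - 9*q - 63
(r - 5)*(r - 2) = r^2 - 7*r + 10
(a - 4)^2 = a^2 - 8*a + 16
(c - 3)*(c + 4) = c^2 + c - 12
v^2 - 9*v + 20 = (v - 5)*(v - 4)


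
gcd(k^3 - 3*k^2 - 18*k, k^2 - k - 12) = k + 3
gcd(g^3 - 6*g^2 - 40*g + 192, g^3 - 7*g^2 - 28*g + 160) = g^2 - 12*g + 32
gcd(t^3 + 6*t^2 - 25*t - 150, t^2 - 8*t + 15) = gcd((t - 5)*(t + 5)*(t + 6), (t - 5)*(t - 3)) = t - 5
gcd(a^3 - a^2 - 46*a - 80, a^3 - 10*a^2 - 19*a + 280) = a^2 - 3*a - 40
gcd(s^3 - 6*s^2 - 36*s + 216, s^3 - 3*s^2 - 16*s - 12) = s - 6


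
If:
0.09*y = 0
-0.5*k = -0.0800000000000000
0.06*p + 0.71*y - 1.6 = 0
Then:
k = 0.16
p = 26.67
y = 0.00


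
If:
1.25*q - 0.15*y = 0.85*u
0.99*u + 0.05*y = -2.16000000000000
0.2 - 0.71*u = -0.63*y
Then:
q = -1.71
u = -2.05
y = -2.63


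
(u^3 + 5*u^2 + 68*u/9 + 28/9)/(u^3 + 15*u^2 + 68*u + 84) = (u^2 + 3*u + 14/9)/(u^2 + 13*u + 42)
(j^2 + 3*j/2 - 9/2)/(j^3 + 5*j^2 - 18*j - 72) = (j - 3/2)/(j^2 + 2*j - 24)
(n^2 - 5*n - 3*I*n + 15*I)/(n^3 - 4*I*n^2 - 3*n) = (n - 5)/(n*(n - I))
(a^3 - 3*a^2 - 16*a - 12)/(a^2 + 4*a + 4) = (a^2 - 5*a - 6)/(a + 2)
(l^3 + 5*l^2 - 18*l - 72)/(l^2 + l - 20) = (l^2 + 9*l + 18)/(l + 5)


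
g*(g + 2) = g^2 + 2*g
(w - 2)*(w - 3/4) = w^2 - 11*w/4 + 3/2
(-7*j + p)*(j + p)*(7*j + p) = -49*j^3 - 49*j^2*p + j*p^2 + p^3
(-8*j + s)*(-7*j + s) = 56*j^2 - 15*j*s + s^2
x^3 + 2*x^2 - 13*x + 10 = (x - 2)*(x - 1)*(x + 5)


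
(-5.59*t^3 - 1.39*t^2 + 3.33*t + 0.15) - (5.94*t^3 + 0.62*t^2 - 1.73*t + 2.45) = -11.53*t^3 - 2.01*t^2 + 5.06*t - 2.3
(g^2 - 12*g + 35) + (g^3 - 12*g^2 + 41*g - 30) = g^3 - 11*g^2 + 29*g + 5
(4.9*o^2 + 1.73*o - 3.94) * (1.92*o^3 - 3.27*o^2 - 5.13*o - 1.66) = 9.408*o^5 - 12.7014*o^4 - 38.3589*o^3 - 4.1251*o^2 + 17.3404*o + 6.5404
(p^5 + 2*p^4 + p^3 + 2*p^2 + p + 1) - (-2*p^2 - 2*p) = p^5 + 2*p^4 + p^3 + 4*p^2 + 3*p + 1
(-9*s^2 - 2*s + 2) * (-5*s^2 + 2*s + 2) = 45*s^4 - 8*s^3 - 32*s^2 + 4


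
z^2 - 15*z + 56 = (z - 8)*(z - 7)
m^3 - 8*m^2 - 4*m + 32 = (m - 8)*(m - 2)*(m + 2)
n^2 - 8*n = n*(n - 8)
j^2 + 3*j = j*(j + 3)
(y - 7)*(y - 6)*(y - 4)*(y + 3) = y^4 - 14*y^3 + 43*y^2 + 114*y - 504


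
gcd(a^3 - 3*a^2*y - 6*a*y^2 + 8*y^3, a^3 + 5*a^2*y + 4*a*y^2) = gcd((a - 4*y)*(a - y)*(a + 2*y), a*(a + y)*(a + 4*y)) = 1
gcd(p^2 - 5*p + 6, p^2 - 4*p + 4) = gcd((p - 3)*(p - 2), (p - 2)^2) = p - 2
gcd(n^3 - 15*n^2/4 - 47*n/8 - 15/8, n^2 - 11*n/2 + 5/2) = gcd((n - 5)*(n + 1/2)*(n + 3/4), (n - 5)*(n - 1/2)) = n - 5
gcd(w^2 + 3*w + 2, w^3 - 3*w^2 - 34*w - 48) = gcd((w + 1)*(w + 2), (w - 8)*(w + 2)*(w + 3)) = w + 2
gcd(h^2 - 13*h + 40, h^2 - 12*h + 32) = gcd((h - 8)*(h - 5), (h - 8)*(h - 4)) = h - 8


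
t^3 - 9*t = t*(t - 3)*(t + 3)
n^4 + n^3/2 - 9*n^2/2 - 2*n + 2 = (n - 2)*(n - 1/2)*(n + 1)*(n + 2)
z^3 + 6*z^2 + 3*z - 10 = (z - 1)*(z + 2)*(z + 5)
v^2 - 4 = (v - 2)*(v + 2)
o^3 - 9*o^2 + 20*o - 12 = (o - 6)*(o - 2)*(o - 1)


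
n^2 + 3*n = n*(n + 3)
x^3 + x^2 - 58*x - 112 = (x - 8)*(x + 2)*(x + 7)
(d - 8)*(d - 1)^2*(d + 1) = d^4 - 9*d^3 + 7*d^2 + 9*d - 8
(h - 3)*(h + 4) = h^2 + h - 12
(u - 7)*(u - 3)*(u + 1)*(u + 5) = u^4 - 4*u^3 - 34*u^2 + 76*u + 105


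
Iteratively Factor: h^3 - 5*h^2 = (h)*(h^2 - 5*h) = h^2*(h - 5)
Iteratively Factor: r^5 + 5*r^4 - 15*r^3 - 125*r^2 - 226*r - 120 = (r + 2)*(r^4 + 3*r^3 - 21*r^2 - 83*r - 60) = (r + 2)*(r + 4)*(r^3 - r^2 - 17*r - 15) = (r + 1)*(r + 2)*(r + 4)*(r^2 - 2*r - 15) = (r + 1)*(r + 2)*(r + 3)*(r + 4)*(r - 5)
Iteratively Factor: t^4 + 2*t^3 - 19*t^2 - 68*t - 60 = (t + 2)*(t^3 - 19*t - 30) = (t - 5)*(t + 2)*(t^2 + 5*t + 6) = (t - 5)*(t + 2)^2*(t + 3)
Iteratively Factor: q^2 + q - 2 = (q + 2)*(q - 1)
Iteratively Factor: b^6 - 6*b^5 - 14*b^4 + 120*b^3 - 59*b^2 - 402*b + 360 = (b - 1)*(b^5 - 5*b^4 - 19*b^3 + 101*b^2 + 42*b - 360) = (b - 1)*(b + 4)*(b^4 - 9*b^3 + 17*b^2 + 33*b - 90) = (b - 5)*(b - 1)*(b + 4)*(b^3 - 4*b^2 - 3*b + 18) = (b - 5)*(b - 1)*(b + 2)*(b + 4)*(b^2 - 6*b + 9) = (b - 5)*(b - 3)*(b - 1)*(b + 2)*(b + 4)*(b - 3)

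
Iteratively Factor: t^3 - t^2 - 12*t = (t - 4)*(t^2 + 3*t) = (t - 4)*(t + 3)*(t)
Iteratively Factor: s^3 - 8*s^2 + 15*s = (s)*(s^2 - 8*s + 15) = s*(s - 3)*(s - 5)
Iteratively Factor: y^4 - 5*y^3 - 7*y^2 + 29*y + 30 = (y + 2)*(y^3 - 7*y^2 + 7*y + 15) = (y + 1)*(y + 2)*(y^2 - 8*y + 15) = (y - 3)*(y + 1)*(y + 2)*(y - 5)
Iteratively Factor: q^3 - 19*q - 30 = (q + 3)*(q^2 - 3*q - 10) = (q + 2)*(q + 3)*(q - 5)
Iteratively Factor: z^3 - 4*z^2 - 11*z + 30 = (z + 3)*(z^2 - 7*z + 10) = (z - 2)*(z + 3)*(z - 5)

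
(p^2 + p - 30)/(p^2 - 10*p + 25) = (p + 6)/(p - 5)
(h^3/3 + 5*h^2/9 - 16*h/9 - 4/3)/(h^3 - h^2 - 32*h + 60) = (3*h^2 + 11*h + 6)/(9*(h^2 + h - 30))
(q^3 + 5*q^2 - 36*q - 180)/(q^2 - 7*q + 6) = (q^2 + 11*q + 30)/(q - 1)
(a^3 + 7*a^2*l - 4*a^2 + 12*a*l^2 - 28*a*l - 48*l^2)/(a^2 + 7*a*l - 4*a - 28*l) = (a^2 + 7*a*l + 12*l^2)/(a + 7*l)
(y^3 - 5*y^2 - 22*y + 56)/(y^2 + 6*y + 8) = (y^2 - 9*y + 14)/(y + 2)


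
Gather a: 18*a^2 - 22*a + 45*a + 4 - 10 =18*a^2 + 23*a - 6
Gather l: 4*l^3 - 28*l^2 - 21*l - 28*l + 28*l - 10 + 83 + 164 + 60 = 4*l^3 - 28*l^2 - 21*l + 297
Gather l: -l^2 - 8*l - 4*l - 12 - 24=-l^2 - 12*l - 36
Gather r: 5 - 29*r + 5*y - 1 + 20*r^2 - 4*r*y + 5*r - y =20*r^2 + r*(-4*y - 24) + 4*y + 4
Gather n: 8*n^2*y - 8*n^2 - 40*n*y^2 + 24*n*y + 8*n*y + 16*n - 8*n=n^2*(8*y - 8) + n*(-40*y^2 + 32*y + 8)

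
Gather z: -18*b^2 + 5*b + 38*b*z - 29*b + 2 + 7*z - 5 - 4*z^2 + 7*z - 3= -18*b^2 - 24*b - 4*z^2 + z*(38*b + 14) - 6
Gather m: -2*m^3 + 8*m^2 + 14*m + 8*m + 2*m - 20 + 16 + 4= -2*m^3 + 8*m^2 + 24*m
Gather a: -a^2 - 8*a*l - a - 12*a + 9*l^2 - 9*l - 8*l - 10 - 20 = -a^2 + a*(-8*l - 13) + 9*l^2 - 17*l - 30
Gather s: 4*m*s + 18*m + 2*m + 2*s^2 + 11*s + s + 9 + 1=20*m + 2*s^2 + s*(4*m + 12) + 10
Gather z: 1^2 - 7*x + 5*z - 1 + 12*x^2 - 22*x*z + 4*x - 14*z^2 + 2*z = 12*x^2 - 3*x - 14*z^2 + z*(7 - 22*x)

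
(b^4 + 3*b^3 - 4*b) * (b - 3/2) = b^5 + 3*b^4/2 - 9*b^3/2 - 4*b^2 + 6*b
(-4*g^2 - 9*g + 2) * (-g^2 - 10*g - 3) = 4*g^4 + 49*g^3 + 100*g^2 + 7*g - 6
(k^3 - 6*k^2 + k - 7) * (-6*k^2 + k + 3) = -6*k^5 + 37*k^4 - 9*k^3 + 25*k^2 - 4*k - 21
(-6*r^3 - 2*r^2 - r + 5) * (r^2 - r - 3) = -6*r^5 + 4*r^4 + 19*r^3 + 12*r^2 - 2*r - 15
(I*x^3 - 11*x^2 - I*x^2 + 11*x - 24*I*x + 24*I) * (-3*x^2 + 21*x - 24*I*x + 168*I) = -3*I*x^5 + 57*x^4 + 24*I*x^4 - 456*x^3 + 315*I*x^3 - 177*x^2 - 2688*I*x^2 + 4608*x + 2352*I*x - 4032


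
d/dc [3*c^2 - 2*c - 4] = 6*c - 2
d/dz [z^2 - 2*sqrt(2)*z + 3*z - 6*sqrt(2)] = 2*z - 2*sqrt(2) + 3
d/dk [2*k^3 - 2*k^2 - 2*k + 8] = 6*k^2 - 4*k - 2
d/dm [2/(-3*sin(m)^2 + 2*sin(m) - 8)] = 4*(3*sin(m) - 1)*cos(m)/(3*sin(m)^2 - 2*sin(m) + 8)^2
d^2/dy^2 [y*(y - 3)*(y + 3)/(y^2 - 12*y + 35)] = 40*(5*y^3 - 63*y^2 + 231*y - 189)/(y^6 - 36*y^5 + 537*y^4 - 4248*y^3 + 18795*y^2 - 44100*y + 42875)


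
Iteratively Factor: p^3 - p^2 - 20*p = (p + 4)*(p^2 - 5*p) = (p - 5)*(p + 4)*(p)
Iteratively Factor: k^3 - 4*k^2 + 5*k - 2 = (k - 1)*(k^2 - 3*k + 2) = (k - 1)^2*(k - 2)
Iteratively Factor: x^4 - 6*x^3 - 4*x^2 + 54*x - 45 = (x + 3)*(x^3 - 9*x^2 + 23*x - 15) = (x - 5)*(x + 3)*(x^2 - 4*x + 3) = (x - 5)*(x - 1)*(x + 3)*(x - 3)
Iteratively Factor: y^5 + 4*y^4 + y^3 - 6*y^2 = (y - 1)*(y^4 + 5*y^3 + 6*y^2) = y*(y - 1)*(y^3 + 5*y^2 + 6*y) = y^2*(y - 1)*(y^2 + 5*y + 6) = y^2*(y - 1)*(y + 2)*(y + 3)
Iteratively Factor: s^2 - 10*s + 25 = (s - 5)*(s - 5)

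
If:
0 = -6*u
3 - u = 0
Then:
No Solution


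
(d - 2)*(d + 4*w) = d^2 + 4*d*w - 2*d - 8*w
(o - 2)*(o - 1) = o^2 - 3*o + 2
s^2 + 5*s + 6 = (s + 2)*(s + 3)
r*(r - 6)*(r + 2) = r^3 - 4*r^2 - 12*r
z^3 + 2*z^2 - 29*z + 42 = (z - 3)*(z - 2)*(z + 7)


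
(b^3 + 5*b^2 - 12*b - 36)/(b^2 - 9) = (b^2 + 8*b + 12)/(b + 3)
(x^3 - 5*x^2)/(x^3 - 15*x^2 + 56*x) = x*(x - 5)/(x^2 - 15*x + 56)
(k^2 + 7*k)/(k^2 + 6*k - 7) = k/(k - 1)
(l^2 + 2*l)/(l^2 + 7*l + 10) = l/(l + 5)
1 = 1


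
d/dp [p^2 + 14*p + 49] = 2*p + 14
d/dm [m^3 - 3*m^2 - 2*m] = 3*m^2 - 6*m - 2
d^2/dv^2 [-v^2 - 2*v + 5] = -2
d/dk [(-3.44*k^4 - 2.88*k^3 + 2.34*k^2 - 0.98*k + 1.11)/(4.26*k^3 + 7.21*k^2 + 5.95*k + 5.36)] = (-14.6544*k^6 - 49.6048*k^5 - 92.1372*k^4 - 99.676*k^3 - 39.5074*k^2 + 9.0786*k - 11.8573)/(18.1476*k^6 + 61.4292*k^5 + 102.6781*k^4 + 131.4662*k^3 + 112.6937*k^2 + 63.784*k + 28.7296)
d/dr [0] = 0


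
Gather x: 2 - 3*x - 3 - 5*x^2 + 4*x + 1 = -5*x^2 + x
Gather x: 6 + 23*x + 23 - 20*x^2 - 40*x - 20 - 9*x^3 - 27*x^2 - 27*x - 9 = -9*x^3 - 47*x^2 - 44*x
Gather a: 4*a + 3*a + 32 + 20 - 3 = 7*a + 49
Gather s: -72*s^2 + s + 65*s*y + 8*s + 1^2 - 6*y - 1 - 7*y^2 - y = -72*s^2 + s*(65*y + 9) - 7*y^2 - 7*y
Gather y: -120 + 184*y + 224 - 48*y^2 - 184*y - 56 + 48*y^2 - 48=0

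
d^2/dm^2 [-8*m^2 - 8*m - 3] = -16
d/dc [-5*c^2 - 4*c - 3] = -10*c - 4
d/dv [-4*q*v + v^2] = -4*q + 2*v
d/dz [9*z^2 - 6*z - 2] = 18*z - 6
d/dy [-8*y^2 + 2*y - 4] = 2 - 16*y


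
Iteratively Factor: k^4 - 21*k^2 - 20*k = (k - 5)*(k^3 + 5*k^2 + 4*k) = (k - 5)*(k + 1)*(k^2 + 4*k) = (k - 5)*(k + 1)*(k + 4)*(k)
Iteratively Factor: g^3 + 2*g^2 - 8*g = (g)*(g^2 + 2*g - 8) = g*(g + 4)*(g - 2)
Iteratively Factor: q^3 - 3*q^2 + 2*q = (q - 1)*(q^2 - 2*q) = (q - 2)*(q - 1)*(q)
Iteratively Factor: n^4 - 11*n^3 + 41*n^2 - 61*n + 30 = (n - 1)*(n^3 - 10*n^2 + 31*n - 30) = (n - 3)*(n - 1)*(n^2 - 7*n + 10) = (n - 3)*(n - 2)*(n - 1)*(n - 5)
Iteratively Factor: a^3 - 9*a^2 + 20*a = (a - 4)*(a^2 - 5*a) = a*(a - 4)*(a - 5)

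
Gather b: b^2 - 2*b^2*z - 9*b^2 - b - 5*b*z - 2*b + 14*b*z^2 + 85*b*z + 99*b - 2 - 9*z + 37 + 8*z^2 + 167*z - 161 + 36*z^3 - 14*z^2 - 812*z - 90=b^2*(-2*z - 8) + b*(14*z^2 + 80*z + 96) + 36*z^3 - 6*z^2 - 654*z - 216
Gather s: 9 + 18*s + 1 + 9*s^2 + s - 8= 9*s^2 + 19*s + 2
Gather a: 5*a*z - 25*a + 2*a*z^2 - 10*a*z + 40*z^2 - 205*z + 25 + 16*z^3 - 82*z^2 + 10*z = a*(2*z^2 - 5*z - 25) + 16*z^3 - 42*z^2 - 195*z + 25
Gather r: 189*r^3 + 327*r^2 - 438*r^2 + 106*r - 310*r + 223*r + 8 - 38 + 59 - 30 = 189*r^3 - 111*r^2 + 19*r - 1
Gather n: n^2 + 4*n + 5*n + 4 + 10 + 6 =n^2 + 9*n + 20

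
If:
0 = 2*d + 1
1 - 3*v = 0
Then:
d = -1/2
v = 1/3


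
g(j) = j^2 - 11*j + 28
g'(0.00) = -11.00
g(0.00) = 28.00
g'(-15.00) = -41.00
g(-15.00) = 418.00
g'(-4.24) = -19.48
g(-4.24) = 92.62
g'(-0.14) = -11.28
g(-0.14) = 29.56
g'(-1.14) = -13.28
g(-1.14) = 41.84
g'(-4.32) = -19.64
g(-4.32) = 94.18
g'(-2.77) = -16.54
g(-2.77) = 66.14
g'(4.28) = -2.44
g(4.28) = -0.76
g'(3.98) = -3.04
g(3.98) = 0.06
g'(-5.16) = -21.32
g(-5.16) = 111.39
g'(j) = 2*j - 11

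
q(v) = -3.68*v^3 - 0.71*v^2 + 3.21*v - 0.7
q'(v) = -11.04*v^2 - 1.42*v + 3.21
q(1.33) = -6.34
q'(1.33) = -18.21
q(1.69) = -15.07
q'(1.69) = -30.72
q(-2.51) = 44.96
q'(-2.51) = -62.78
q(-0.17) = -1.25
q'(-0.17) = 3.13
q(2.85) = -82.51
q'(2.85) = -90.51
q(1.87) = -21.24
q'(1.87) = -38.05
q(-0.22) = -1.40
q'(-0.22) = 2.99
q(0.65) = 0.08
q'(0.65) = -2.38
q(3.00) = -96.82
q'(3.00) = -100.41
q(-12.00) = 6217.58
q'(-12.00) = -1569.51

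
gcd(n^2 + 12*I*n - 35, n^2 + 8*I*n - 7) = n + 7*I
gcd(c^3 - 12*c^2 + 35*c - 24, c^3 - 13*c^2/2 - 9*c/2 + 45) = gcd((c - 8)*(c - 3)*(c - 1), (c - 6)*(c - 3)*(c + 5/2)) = c - 3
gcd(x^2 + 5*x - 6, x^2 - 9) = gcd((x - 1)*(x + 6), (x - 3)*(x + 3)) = 1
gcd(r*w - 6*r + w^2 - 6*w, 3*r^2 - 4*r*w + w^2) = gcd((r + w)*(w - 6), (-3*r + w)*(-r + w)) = 1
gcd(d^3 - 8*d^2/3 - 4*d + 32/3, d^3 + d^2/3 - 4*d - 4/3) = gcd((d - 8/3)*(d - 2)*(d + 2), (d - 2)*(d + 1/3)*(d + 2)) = d^2 - 4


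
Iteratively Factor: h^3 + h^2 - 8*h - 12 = (h + 2)*(h^2 - h - 6) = (h + 2)^2*(h - 3)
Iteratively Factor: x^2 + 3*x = (x + 3)*(x)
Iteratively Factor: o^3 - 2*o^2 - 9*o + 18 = (o + 3)*(o^2 - 5*o + 6) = (o - 2)*(o + 3)*(o - 3)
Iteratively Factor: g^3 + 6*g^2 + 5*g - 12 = (g + 3)*(g^2 + 3*g - 4) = (g - 1)*(g + 3)*(g + 4)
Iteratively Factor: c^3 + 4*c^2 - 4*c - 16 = (c + 2)*(c^2 + 2*c - 8) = (c + 2)*(c + 4)*(c - 2)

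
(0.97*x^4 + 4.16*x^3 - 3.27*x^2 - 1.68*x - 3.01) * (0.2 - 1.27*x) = -1.2319*x^5 - 5.0892*x^4 + 4.9849*x^3 + 1.4796*x^2 + 3.4867*x - 0.602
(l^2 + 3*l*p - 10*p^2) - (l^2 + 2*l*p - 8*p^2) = l*p - 2*p^2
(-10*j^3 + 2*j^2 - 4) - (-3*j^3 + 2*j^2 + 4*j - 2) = -7*j^3 - 4*j - 2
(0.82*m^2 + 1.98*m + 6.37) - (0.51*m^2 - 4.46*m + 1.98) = 0.31*m^2 + 6.44*m + 4.39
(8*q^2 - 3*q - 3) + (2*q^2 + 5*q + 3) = 10*q^2 + 2*q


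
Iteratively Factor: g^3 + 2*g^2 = (g)*(g^2 + 2*g) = g^2*(g + 2)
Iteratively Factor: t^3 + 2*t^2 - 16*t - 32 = (t - 4)*(t^2 + 6*t + 8) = (t - 4)*(t + 4)*(t + 2)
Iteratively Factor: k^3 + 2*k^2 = (k + 2)*(k^2) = k*(k + 2)*(k)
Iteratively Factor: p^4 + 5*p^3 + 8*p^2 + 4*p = (p)*(p^3 + 5*p^2 + 8*p + 4) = p*(p + 2)*(p^2 + 3*p + 2) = p*(p + 2)^2*(p + 1)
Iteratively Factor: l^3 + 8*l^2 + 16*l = (l)*(l^2 + 8*l + 16) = l*(l + 4)*(l + 4)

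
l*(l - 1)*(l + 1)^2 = l^4 + l^3 - l^2 - l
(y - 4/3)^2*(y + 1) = y^3 - 5*y^2/3 - 8*y/9 + 16/9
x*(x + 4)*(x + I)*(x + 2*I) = x^4 + 4*x^3 + 3*I*x^3 - 2*x^2 + 12*I*x^2 - 8*x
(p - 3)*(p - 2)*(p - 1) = p^3 - 6*p^2 + 11*p - 6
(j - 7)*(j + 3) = j^2 - 4*j - 21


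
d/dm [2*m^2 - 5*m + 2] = 4*m - 5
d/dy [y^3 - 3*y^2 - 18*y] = 3*y^2 - 6*y - 18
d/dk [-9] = 0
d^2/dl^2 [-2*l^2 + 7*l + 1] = -4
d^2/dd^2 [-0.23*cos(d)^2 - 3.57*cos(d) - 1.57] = 3.57*cos(d) + 0.46*cos(2*d)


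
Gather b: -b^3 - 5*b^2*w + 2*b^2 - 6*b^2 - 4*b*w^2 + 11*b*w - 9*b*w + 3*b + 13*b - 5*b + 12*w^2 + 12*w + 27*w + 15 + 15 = -b^3 + b^2*(-5*w - 4) + b*(-4*w^2 + 2*w + 11) + 12*w^2 + 39*w + 30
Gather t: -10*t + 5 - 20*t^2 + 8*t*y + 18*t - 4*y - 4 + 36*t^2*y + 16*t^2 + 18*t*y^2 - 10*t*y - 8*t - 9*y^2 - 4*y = t^2*(36*y - 4) + t*(18*y^2 - 2*y) - 9*y^2 - 8*y + 1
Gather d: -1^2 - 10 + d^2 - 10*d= d^2 - 10*d - 11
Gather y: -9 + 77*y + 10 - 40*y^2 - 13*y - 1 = -40*y^2 + 64*y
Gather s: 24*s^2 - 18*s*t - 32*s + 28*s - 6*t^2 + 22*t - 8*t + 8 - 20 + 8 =24*s^2 + s*(-18*t - 4) - 6*t^2 + 14*t - 4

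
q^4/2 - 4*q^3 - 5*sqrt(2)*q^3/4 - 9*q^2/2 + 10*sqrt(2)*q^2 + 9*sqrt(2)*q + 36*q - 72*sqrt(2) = (q/2 + sqrt(2))*(q - 8)*(q - 3*sqrt(2))*(q - 3*sqrt(2)/2)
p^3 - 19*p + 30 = (p - 3)*(p - 2)*(p + 5)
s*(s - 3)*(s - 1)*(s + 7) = s^4 + 3*s^3 - 25*s^2 + 21*s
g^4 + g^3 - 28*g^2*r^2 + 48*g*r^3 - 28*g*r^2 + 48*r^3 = (g + 1)*(g - 4*r)*(g - 2*r)*(g + 6*r)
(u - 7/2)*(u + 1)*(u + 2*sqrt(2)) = u^3 - 5*u^2/2 + 2*sqrt(2)*u^2 - 5*sqrt(2)*u - 7*u/2 - 7*sqrt(2)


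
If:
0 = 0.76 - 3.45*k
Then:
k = 0.22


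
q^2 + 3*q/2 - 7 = (q - 2)*(q + 7/2)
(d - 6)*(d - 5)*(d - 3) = d^3 - 14*d^2 + 63*d - 90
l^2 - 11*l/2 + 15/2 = (l - 3)*(l - 5/2)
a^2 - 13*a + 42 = (a - 7)*(a - 6)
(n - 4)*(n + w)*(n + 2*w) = n^3 + 3*n^2*w - 4*n^2 + 2*n*w^2 - 12*n*w - 8*w^2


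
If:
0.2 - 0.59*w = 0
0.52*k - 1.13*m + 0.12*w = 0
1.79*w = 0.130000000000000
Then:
No Solution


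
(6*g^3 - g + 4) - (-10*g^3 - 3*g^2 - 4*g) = 16*g^3 + 3*g^2 + 3*g + 4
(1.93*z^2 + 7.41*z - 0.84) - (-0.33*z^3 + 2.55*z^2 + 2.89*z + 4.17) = 0.33*z^3 - 0.62*z^2 + 4.52*z - 5.01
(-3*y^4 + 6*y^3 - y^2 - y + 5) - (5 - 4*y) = -3*y^4 + 6*y^3 - y^2 + 3*y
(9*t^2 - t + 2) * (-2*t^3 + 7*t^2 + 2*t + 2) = -18*t^5 + 65*t^4 + 7*t^3 + 30*t^2 + 2*t + 4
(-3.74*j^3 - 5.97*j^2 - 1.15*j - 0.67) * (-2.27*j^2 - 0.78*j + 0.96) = 8.4898*j^5 + 16.4691*j^4 + 3.6767*j^3 - 3.3133*j^2 - 0.5814*j - 0.6432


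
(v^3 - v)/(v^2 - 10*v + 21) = (v^3 - v)/(v^2 - 10*v + 21)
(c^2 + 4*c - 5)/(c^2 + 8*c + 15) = (c - 1)/(c + 3)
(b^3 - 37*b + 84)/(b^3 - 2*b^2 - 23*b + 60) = (b + 7)/(b + 5)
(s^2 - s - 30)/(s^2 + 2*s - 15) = (s - 6)/(s - 3)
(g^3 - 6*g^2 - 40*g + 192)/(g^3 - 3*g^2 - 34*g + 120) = (g - 8)/(g - 5)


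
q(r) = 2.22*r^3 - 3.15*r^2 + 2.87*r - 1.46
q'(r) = 6.66*r^2 - 6.3*r + 2.87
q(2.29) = 15.25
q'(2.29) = 23.37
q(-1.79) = -29.42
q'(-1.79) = 35.49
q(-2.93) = -92.75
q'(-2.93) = 78.50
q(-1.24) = -14.09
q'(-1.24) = 20.92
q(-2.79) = -82.20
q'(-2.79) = 72.29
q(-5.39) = -456.08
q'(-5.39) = 230.31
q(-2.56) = -66.70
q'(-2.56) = 62.64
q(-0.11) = -1.82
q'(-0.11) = 3.64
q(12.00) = 3415.54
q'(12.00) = 886.31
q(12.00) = 3415.54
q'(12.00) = 886.31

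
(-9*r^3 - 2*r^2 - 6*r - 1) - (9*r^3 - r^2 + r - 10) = -18*r^3 - r^2 - 7*r + 9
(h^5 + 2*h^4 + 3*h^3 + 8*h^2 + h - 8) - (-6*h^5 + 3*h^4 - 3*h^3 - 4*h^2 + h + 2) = 7*h^5 - h^4 + 6*h^3 + 12*h^2 - 10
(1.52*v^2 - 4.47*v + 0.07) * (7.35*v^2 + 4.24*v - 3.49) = 11.172*v^4 - 26.4097*v^3 - 23.7431*v^2 + 15.8971*v - 0.2443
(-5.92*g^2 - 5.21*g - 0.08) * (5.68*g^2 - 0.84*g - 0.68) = -33.6256*g^4 - 24.62*g^3 + 7.9476*g^2 + 3.61*g + 0.0544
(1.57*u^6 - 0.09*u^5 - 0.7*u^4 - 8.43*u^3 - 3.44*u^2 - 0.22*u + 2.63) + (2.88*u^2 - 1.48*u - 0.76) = 1.57*u^6 - 0.09*u^5 - 0.7*u^4 - 8.43*u^3 - 0.56*u^2 - 1.7*u + 1.87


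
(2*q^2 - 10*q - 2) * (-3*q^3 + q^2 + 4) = -6*q^5 + 32*q^4 - 4*q^3 + 6*q^2 - 40*q - 8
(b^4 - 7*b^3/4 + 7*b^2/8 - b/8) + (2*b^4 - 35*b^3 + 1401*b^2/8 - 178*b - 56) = 3*b^4 - 147*b^3/4 + 176*b^2 - 1425*b/8 - 56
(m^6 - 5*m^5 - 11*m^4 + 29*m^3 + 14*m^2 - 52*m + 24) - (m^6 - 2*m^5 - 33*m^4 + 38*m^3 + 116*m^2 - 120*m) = -3*m^5 + 22*m^4 - 9*m^3 - 102*m^2 + 68*m + 24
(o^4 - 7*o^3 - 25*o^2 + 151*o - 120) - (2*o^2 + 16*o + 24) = o^4 - 7*o^3 - 27*o^2 + 135*o - 144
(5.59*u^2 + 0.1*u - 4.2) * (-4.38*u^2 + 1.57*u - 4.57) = -24.4842*u^4 + 8.3383*u^3 - 6.9933*u^2 - 7.051*u + 19.194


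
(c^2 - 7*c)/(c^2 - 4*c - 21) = c/(c + 3)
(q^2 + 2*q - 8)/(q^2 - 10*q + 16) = (q + 4)/(q - 8)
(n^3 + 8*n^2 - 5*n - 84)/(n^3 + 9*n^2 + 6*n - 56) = (n - 3)/(n - 2)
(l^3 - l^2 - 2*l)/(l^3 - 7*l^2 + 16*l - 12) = l*(l + 1)/(l^2 - 5*l + 6)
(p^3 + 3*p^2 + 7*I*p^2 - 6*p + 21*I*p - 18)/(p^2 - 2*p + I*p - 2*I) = (p^2 + p*(3 + 6*I) + 18*I)/(p - 2)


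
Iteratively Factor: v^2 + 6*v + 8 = (v + 2)*(v + 4)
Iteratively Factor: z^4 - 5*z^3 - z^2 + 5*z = (z + 1)*(z^3 - 6*z^2 + 5*z) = z*(z + 1)*(z^2 - 6*z + 5) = z*(z - 5)*(z + 1)*(z - 1)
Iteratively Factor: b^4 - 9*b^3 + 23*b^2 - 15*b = (b - 1)*(b^3 - 8*b^2 + 15*b) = b*(b - 1)*(b^2 - 8*b + 15) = b*(b - 3)*(b - 1)*(b - 5)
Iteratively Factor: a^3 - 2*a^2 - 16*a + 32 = (a + 4)*(a^2 - 6*a + 8) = (a - 2)*(a + 4)*(a - 4)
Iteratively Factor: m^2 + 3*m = (m + 3)*(m)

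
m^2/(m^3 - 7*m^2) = 1/(m - 7)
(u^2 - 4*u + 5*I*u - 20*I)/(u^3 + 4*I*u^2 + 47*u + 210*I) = (u - 4)/(u^2 - I*u + 42)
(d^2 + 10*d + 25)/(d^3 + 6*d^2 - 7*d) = (d^2 + 10*d + 25)/(d*(d^2 + 6*d - 7))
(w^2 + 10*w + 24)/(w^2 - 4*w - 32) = (w + 6)/(w - 8)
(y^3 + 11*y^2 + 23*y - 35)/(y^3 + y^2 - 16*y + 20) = (y^2 + 6*y - 7)/(y^2 - 4*y + 4)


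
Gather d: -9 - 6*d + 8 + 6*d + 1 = 0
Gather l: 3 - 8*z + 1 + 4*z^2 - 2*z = 4*z^2 - 10*z + 4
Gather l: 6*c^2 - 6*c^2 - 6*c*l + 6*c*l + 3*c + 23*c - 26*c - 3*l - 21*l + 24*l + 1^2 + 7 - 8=0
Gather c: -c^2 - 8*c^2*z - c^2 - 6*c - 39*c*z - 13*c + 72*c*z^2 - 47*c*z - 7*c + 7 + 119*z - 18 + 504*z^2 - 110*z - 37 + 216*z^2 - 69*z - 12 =c^2*(-8*z - 2) + c*(72*z^2 - 86*z - 26) + 720*z^2 - 60*z - 60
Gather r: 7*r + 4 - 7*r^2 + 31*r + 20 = -7*r^2 + 38*r + 24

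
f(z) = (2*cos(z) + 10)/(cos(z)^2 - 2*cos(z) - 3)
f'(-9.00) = 104.25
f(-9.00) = -23.53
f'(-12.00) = 0.15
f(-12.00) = -2.94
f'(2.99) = -2296.40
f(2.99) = -175.40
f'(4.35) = 4.16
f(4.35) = -4.29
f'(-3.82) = -25.42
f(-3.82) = -10.09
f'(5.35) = 0.08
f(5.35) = -2.92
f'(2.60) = -50.20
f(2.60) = -15.01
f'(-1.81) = 2.97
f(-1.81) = -3.86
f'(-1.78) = 2.74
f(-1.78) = -3.77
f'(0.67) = 0.12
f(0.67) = -2.93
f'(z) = (2*sin(z)*cos(z) - 2*sin(z))*(2*cos(z) + 10)/(cos(z)^2 - 2*cos(z) - 3)^2 - 2*sin(z)/(cos(z)^2 - 2*cos(z) - 3) = 2*(cos(z)^2 + 10*cos(z) - 7)*sin(z)/(sin(z)^2 + 2*cos(z) + 2)^2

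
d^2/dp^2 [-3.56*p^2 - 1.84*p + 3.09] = -7.12000000000000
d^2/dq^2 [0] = 0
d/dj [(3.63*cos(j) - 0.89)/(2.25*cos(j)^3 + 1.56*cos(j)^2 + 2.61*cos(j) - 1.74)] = (16.335*cos(j)^3 - 0.3447*cos(j)^2 - 2.7768*cos(j) + 3.9933)*sin(j)/(5.0625*cos(j)^6 + 7.02*cos(j)^5 + 14.1786*cos(j)^4 + 0.3132*cos(j)^3 + 1.3833*cos(j)^2 - 9.0828*cos(j) + 3.0276)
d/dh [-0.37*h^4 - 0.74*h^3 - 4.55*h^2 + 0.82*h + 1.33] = -1.48*h^3 - 2.22*h^2 - 9.1*h + 0.82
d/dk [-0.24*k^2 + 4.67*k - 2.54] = 4.67 - 0.48*k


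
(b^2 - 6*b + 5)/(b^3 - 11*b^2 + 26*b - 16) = (b - 5)/(b^2 - 10*b + 16)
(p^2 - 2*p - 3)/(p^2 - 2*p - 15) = (-p^2 + 2*p + 3)/(-p^2 + 2*p + 15)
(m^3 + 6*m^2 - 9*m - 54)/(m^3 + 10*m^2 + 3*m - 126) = (m + 3)/(m + 7)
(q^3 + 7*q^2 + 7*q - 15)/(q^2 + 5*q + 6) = (q^2 + 4*q - 5)/(q + 2)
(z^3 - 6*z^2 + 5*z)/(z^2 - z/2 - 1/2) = 2*z*(z - 5)/(2*z + 1)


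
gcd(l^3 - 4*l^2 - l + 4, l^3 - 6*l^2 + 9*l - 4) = l^2 - 5*l + 4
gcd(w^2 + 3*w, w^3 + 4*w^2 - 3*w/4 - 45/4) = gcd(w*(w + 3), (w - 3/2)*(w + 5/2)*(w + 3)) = w + 3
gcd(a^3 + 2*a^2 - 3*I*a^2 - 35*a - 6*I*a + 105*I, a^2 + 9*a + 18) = 1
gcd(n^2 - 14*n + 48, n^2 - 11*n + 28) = 1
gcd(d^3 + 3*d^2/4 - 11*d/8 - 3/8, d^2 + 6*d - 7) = d - 1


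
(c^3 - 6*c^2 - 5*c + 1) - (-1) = c^3 - 6*c^2 - 5*c + 2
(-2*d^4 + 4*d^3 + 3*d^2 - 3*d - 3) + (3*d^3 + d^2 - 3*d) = -2*d^4 + 7*d^3 + 4*d^2 - 6*d - 3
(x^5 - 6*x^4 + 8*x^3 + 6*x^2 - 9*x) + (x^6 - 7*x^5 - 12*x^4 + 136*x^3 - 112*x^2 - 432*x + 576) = x^6 - 6*x^5 - 18*x^4 + 144*x^3 - 106*x^2 - 441*x + 576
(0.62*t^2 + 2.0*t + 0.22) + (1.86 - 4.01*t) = 0.62*t^2 - 2.01*t + 2.08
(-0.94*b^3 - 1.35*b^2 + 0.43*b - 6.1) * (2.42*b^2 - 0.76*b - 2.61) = -2.2748*b^5 - 2.5526*b^4 + 4.52*b^3 - 11.5653*b^2 + 3.5137*b + 15.921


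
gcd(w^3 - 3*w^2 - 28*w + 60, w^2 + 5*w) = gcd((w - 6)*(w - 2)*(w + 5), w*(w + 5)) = w + 5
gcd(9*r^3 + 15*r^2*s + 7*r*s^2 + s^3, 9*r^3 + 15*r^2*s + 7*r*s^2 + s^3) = 9*r^3 + 15*r^2*s + 7*r*s^2 + s^3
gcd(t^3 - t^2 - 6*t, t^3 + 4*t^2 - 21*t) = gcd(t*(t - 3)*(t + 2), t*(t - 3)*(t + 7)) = t^2 - 3*t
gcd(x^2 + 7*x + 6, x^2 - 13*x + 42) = 1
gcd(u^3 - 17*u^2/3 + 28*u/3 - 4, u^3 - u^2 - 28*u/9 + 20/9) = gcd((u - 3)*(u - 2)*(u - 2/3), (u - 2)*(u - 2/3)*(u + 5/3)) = u^2 - 8*u/3 + 4/3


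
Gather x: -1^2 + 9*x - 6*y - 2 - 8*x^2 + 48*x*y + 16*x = -8*x^2 + x*(48*y + 25) - 6*y - 3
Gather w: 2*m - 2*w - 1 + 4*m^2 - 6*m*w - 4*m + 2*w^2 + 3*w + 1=4*m^2 - 2*m + 2*w^2 + w*(1 - 6*m)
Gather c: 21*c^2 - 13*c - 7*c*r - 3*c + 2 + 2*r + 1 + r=21*c^2 + c*(-7*r - 16) + 3*r + 3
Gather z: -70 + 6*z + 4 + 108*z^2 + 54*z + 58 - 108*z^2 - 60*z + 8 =0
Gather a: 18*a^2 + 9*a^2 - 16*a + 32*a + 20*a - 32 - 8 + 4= 27*a^2 + 36*a - 36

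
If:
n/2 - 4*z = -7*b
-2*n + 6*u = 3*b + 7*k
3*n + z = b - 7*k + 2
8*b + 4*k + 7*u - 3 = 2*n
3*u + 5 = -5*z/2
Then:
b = -10238/8565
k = 12328/8565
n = -19676/8565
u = 541/1713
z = -6792/2855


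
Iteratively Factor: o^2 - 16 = (o + 4)*(o - 4)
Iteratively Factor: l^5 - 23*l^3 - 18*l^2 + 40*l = (l - 5)*(l^4 + 5*l^3 + 2*l^2 - 8*l) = (l - 5)*(l + 4)*(l^3 + l^2 - 2*l) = (l - 5)*(l + 2)*(l + 4)*(l^2 - l) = l*(l - 5)*(l + 2)*(l + 4)*(l - 1)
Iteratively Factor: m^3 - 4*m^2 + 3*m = (m - 3)*(m^2 - m) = m*(m - 3)*(m - 1)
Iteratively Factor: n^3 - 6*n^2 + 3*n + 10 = (n + 1)*(n^2 - 7*n + 10) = (n - 5)*(n + 1)*(n - 2)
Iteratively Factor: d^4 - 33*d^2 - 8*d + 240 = (d + 4)*(d^3 - 4*d^2 - 17*d + 60) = (d - 3)*(d + 4)*(d^2 - d - 20) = (d - 5)*(d - 3)*(d + 4)*(d + 4)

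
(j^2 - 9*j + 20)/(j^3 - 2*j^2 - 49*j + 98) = (j^2 - 9*j + 20)/(j^3 - 2*j^2 - 49*j + 98)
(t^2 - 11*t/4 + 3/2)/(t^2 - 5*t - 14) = (-4*t^2 + 11*t - 6)/(4*(-t^2 + 5*t + 14))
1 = 1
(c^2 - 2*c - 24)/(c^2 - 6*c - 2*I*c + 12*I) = (c + 4)/(c - 2*I)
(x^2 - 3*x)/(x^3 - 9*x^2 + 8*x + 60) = x*(x - 3)/(x^3 - 9*x^2 + 8*x + 60)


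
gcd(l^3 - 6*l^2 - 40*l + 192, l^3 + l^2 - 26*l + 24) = l^2 + 2*l - 24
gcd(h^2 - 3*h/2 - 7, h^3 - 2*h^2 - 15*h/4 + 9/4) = 1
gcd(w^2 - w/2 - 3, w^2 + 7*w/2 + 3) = w + 3/2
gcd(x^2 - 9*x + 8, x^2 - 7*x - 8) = x - 8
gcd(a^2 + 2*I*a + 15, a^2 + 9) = a - 3*I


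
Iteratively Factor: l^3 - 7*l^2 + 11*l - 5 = (l - 1)*(l^2 - 6*l + 5) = (l - 5)*(l - 1)*(l - 1)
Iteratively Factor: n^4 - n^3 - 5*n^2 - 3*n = (n + 1)*(n^3 - 2*n^2 - 3*n) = (n - 3)*(n + 1)*(n^2 + n) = n*(n - 3)*(n + 1)*(n + 1)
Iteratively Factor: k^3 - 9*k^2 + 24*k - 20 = (k - 5)*(k^2 - 4*k + 4) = (k - 5)*(k - 2)*(k - 2)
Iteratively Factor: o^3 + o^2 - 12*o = (o + 4)*(o^2 - 3*o) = o*(o + 4)*(o - 3)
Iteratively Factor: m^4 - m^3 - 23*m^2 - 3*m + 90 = (m + 3)*(m^3 - 4*m^2 - 11*m + 30) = (m + 3)^2*(m^2 - 7*m + 10) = (m - 5)*(m + 3)^2*(m - 2)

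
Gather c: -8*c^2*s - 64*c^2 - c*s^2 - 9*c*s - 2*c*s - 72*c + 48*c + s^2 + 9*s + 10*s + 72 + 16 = c^2*(-8*s - 64) + c*(-s^2 - 11*s - 24) + s^2 + 19*s + 88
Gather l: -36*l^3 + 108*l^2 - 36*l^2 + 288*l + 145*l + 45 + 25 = -36*l^3 + 72*l^2 + 433*l + 70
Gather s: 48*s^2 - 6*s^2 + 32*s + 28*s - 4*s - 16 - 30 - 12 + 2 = 42*s^2 + 56*s - 56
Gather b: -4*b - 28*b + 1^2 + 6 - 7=-32*b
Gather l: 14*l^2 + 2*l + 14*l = 14*l^2 + 16*l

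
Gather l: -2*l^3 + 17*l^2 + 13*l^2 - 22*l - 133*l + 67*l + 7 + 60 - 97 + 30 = -2*l^3 + 30*l^2 - 88*l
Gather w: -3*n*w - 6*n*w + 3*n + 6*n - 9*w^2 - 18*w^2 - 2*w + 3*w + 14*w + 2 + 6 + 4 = 9*n - 27*w^2 + w*(15 - 9*n) + 12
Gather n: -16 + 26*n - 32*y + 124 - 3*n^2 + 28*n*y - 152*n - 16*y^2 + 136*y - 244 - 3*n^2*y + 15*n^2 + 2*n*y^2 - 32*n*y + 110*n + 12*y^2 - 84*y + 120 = n^2*(12 - 3*y) + n*(2*y^2 - 4*y - 16) - 4*y^2 + 20*y - 16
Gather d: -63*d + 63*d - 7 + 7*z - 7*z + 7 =0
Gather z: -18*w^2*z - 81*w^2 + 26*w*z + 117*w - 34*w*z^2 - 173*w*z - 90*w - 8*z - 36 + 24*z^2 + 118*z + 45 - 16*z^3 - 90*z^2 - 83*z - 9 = -81*w^2 + 27*w - 16*z^3 + z^2*(-34*w - 66) + z*(-18*w^2 - 147*w + 27)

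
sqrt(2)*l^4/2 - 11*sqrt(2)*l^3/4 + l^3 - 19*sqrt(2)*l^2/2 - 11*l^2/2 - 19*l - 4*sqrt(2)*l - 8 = (l - 8)*(l + 1/2)*(l + 2)*(sqrt(2)*l/2 + 1)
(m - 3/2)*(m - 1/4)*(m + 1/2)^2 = m^4 - 3*m^3/4 - 9*m^2/8 - m/16 + 3/32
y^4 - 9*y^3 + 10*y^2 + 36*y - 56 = (y - 7)*(y - 2)^2*(y + 2)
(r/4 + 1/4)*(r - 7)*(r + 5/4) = r^3/4 - 19*r^2/16 - 29*r/8 - 35/16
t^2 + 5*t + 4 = (t + 1)*(t + 4)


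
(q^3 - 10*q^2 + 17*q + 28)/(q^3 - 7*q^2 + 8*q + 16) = (q - 7)/(q - 4)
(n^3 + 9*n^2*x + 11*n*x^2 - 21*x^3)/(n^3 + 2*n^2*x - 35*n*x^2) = (-n^2 - 2*n*x + 3*x^2)/(n*(-n + 5*x))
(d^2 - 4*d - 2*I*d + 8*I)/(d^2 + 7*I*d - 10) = (d^2 - 4*d - 2*I*d + 8*I)/(d^2 + 7*I*d - 10)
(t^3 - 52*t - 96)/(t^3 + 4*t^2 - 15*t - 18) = (t^2 - 6*t - 16)/(t^2 - 2*t - 3)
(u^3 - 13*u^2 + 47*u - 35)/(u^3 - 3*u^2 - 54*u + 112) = (u^3 - 13*u^2 + 47*u - 35)/(u^3 - 3*u^2 - 54*u + 112)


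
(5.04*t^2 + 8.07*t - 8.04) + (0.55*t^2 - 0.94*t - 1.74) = 5.59*t^2 + 7.13*t - 9.78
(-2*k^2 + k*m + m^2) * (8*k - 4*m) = -16*k^3 + 16*k^2*m + 4*k*m^2 - 4*m^3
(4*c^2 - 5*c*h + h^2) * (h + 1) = 4*c^2*h + 4*c^2 - 5*c*h^2 - 5*c*h + h^3 + h^2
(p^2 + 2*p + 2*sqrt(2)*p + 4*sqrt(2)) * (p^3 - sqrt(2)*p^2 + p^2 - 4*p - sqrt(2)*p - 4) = p^5 + sqrt(2)*p^4 + 3*p^4 - 6*p^3 + 3*sqrt(2)*p^3 - 24*p^2 - 6*sqrt(2)*p^2 - 24*sqrt(2)*p - 16*p - 16*sqrt(2)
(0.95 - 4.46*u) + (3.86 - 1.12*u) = 4.81 - 5.58*u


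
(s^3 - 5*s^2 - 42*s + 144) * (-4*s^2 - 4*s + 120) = -4*s^5 + 16*s^4 + 308*s^3 - 1008*s^2 - 5616*s + 17280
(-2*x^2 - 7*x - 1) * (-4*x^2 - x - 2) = 8*x^4 + 30*x^3 + 15*x^2 + 15*x + 2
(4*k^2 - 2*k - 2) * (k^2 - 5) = 4*k^4 - 2*k^3 - 22*k^2 + 10*k + 10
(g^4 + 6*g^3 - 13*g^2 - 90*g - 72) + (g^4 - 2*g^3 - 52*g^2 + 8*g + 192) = 2*g^4 + 4*g^3 - 65*g^2 - 82*g + 120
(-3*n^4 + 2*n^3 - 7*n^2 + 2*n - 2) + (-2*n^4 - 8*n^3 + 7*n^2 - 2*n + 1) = -5*n^4 - 6*n^3 - 1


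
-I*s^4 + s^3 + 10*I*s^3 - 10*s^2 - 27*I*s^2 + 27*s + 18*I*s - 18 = (s - 6)*(s - 3)*(s - 1)*(-I*s + 1)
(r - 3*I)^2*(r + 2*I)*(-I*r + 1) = -I*r^4 - 3*r^3 - 7*I*r^2 - 15*r - 18*I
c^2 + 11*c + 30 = (c + 5)*(c + 6)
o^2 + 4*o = o*(o + 4)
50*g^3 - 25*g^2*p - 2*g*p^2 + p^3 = (-5*g + p)*(-2*g + p)*(5*g + p)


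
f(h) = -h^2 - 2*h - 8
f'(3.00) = -8.00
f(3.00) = -23.00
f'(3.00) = -8.00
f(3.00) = -23.00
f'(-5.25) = 8.50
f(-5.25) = -25.06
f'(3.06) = -8.12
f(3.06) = -23.48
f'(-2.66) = 3.32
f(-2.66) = -9.76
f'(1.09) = -4.18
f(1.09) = -11.37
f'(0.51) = -3.02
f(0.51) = -9.28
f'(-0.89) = -0.22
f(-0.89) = -7.01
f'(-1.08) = 0.16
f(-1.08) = -7.01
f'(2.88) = -7.76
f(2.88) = -22.05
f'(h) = -2*h - 2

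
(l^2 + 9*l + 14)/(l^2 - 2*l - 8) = (l + 7)/(l - 4)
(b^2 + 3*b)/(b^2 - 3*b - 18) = b/(b - 6)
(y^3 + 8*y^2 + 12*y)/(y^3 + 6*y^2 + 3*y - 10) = y*(y + 6)/(y^2 + 4*y - 5)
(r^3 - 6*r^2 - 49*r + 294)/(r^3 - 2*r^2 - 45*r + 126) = (r - 7)/(r - 3)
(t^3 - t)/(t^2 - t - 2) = t*(t - 1)/(t - 2)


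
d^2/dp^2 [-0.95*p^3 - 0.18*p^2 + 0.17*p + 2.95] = -5.7*p - 0.36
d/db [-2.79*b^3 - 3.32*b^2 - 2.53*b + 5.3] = -8.37*b^2 - 6.64*b - 2.53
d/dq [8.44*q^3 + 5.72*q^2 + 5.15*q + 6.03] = 25.32*q^2 + 11.44*q + 5.15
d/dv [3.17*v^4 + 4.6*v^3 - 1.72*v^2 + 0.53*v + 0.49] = 12.68*v^3 + 13.8*v^2 - 3.44*v + 0.53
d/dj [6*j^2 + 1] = 12*j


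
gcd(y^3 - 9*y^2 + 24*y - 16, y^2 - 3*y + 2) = y - 1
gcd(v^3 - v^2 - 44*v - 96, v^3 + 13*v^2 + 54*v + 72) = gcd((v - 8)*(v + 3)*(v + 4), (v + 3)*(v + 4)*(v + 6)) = v^2 + 7*v + 12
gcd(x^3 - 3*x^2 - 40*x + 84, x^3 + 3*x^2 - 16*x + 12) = x^2 + 4*x - 12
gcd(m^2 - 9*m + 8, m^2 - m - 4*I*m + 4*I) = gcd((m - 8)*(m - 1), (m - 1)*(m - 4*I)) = m - 1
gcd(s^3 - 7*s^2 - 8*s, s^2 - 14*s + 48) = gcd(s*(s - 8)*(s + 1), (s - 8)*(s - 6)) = s - 8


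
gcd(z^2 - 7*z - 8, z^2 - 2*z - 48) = z - 8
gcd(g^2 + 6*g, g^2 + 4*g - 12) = g + 6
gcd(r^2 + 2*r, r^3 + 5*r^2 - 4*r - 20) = r + 2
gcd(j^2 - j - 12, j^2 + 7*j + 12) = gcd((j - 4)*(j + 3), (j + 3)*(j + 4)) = j + 3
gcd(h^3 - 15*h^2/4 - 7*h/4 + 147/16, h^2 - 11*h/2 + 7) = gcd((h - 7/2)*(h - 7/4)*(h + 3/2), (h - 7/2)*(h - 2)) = h - 7/2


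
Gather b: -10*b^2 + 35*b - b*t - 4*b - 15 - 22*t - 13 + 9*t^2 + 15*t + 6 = -10*b^2 + b*(31 - t) + 9*t^2 - 7*t - 22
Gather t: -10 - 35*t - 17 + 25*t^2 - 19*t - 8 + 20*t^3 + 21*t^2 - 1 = 20*t^3 + 46*t^2 - 54*t - 36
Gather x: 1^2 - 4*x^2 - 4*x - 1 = -4*x^2 - 4*x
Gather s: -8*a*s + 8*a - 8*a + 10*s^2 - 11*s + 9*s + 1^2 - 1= 10*s^2 + s*(-8*a - 2)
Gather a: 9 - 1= 8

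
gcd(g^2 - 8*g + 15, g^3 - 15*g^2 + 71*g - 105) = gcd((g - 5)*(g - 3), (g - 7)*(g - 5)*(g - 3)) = g^2 - 8*g + 15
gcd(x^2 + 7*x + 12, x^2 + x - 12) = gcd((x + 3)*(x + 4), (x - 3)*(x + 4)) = x + 4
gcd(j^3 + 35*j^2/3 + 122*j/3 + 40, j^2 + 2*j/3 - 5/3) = j + 5/3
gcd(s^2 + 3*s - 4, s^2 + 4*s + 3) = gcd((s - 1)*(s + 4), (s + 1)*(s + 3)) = 1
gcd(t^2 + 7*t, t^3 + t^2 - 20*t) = t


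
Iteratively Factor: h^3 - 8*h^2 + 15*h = (h)*(h^2 - 8*h + 15) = h*(h - 5)*(h - 3)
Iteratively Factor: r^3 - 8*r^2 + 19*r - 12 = (r - 3)*(r^2 - 5*r + 4) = (r - 3)*(r - 1)*(r - 4)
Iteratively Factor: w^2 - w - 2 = (w + 1)*(w - 2)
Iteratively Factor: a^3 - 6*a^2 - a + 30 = (a + 2)*(a^2 - 8*a + 15) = (a - 3)*(a + 2)*(a - 5)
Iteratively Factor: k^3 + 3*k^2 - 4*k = (k)*(k^2 + 3*k - 4) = k*(k - 1)*(k + 4)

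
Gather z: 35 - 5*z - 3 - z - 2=30 - 6*z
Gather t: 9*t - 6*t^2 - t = -6*t^2 + 8*t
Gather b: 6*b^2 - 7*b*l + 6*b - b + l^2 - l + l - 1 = 6*b^2 + b*(5 - 7*l) + l^2 - 1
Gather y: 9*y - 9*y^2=-9*y^2 + 9*y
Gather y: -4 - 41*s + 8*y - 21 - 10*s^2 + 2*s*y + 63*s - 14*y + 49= -10*s^2 + 22*s + y*(2*s - 6) + 24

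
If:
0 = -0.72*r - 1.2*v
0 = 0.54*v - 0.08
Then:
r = -0.25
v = 0.15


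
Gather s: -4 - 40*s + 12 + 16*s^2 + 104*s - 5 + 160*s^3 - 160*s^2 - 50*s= 160*s^3 - 144*s^2 + 14*s + 3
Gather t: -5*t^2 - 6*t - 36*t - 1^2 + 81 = -5*t^2 - 42*t + 80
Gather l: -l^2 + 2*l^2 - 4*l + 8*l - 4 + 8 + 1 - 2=l^2 + 4*l + 3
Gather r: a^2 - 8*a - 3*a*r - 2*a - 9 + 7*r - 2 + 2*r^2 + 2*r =a^2 - 10*a + 2*r^2 + r*(9 - 3*a) - 11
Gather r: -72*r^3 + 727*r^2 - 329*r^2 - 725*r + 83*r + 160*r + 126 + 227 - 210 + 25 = -72*r^3 + 398*r^2 - 482*r + 168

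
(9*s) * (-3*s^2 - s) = -27*s^3 - 9*s^2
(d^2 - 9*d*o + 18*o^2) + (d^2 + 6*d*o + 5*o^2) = 2*d^2 - 3*d*o + 23*o^2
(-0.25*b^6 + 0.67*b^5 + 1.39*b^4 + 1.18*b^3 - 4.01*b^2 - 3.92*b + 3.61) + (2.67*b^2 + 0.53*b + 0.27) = -0.25*b^6 + 0.67*b^5 + 1.39*b^4 + 1.18*b^3 - 1.34*b^2 - 3.39*b + 3.88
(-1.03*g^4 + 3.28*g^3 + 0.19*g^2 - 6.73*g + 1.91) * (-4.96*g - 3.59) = 5.1088*g^5 - 12.5711*g^4 - 12.7176*g^3 + 32.6987*g^2 + 14.6871*g - 6.8569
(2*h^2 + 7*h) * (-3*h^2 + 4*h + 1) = -6*h^4 - 13*h^3 + 30*h^2 + 7*h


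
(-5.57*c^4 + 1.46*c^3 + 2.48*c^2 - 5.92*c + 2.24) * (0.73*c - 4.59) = -4.0661*c^5 + 26.6321*c^4 - 4.891*c^3 - 15.7048*c^2 + 28.808*c - 10.2816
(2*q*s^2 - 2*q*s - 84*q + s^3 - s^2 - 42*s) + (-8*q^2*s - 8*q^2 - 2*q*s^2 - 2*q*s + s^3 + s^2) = -8*q^2*s - 8*q^2 - 4*q*s - 84*q + 2*s^3 - 42*s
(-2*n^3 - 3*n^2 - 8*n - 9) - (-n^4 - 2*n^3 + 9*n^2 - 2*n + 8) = n^4 - 12*n^2 - 6*n - 17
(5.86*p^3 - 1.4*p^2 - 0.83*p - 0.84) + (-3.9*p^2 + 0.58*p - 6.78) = 5.86*p^3 - 5.3*p^2 - 0.25*p - 7.62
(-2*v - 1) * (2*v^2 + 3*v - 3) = -4*v^3 - 8*v^2 + 3*v + 3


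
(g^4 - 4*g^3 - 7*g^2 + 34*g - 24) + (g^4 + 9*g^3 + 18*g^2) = 2*g^4 + 5*g^3 + 11*g^2 + 34*g - 24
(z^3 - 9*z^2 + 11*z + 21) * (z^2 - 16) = z^5 - 9*z^4 - 5*z^3 + 165*z^2 - 176*z - 336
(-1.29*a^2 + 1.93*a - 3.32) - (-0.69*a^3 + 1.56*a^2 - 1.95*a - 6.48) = 0.69*a^3 - 2.85*a^2 + 3.88*a + 3.16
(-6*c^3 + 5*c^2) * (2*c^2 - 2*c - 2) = -12*c^5 + 22*c^4 + 2*c^3 - 10*c^2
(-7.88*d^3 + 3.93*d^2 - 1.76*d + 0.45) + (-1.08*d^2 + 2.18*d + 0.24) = -7.88*d^3 + 2.85*d^2 + 0.42*d + 0.69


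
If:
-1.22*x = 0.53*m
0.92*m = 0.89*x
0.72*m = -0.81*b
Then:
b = 0.00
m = 0.00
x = 0.00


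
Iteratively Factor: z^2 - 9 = (z + 3)*(z - 3)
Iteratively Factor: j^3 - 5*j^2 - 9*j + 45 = (j + 3)*(j^2 - 8*j + 15) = (j - 5)*(j + 3)*(j - 3)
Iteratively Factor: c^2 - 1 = (c - 1)*(c + 1)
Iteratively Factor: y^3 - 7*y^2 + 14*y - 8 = (y - 2)*(y^2 - 5*y + 4) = (y - 2)*(y - 1)*(y - 4)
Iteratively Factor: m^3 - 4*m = (m + 2)*(m^2 - 2*m) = (m - 2)*(m + 2)*(m)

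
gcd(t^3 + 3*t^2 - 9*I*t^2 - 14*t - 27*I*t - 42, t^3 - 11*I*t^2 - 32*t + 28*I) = t^2 - 9*I*t - 14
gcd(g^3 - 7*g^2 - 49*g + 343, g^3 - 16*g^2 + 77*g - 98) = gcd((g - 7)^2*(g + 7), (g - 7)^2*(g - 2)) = g^2 - 14*g + 49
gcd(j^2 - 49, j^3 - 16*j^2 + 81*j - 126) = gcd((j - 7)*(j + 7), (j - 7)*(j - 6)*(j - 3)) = j - 7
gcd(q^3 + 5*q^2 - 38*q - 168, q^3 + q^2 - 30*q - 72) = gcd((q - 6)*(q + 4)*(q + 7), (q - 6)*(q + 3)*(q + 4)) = q^2 - 2*q - 24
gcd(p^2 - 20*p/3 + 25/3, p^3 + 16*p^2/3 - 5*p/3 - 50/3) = p - 5/3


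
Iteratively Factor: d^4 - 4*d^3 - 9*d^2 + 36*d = (d - 3)*(d^3 - d^2 - 12*d) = (d - 4)*(d - 3)*(d^2 + 3*d) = (d - 4)*(d - 3)*(d + 3)*(d)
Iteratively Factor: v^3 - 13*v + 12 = (v + 4)*(v^2 - 4*v + 3) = (v - 1)*(v + 4)*(v - 3)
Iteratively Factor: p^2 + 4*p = (p + 4)*(p)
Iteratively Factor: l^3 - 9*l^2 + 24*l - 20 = (l - 2)*(l^2 - 7*l + 10) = (l - 5)*(l - 2)*(l - 2)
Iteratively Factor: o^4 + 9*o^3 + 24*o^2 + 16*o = (o)*(o^3 + 9*o^2 + 24*o + 16) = o*(o + 4)*(o^2 + 5*o + 4) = o*(o + 4)^2*(o + 1)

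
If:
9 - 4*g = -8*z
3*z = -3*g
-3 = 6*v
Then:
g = 3/4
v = -1/2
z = -3/4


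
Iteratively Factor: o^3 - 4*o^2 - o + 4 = (o - 1)*(o^2 - 3*o - 4) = (o - 1)*(o + 1)*(o - 4)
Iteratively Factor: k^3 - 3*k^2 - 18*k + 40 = (k + 4)*(k^2 - 7*k + 10) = (k - 2)*(k + 4)*(k - 5)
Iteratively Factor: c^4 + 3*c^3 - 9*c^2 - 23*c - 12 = (c - 3)*(c^3 + 6*c^2 + 9*c + 4) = (c - 3)*(c + 1)*(c^2 + 5*c + 4) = (c - 3)*(c + 1)^2*(c + 4)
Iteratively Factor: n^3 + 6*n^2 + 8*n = (n + 4)*(n^2 + 2*n) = (n + 2)*(n + 4)*(n)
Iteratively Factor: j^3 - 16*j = (j)*(j^2 - 16) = j*(j + 4)*(j - 4)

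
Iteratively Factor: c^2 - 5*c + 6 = (c - 2)*(c - 3)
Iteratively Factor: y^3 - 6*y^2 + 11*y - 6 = (y - 3)*(y^2 - 3*y + 2) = (y - 3)*(y - 2)*(y - 1)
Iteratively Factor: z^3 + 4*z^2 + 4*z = (z + 2)*(z^2 + 2*z) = (z + 2)^2*(z)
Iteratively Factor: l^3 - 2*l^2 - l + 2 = (l - 2)*(l^2 - 1) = (l - 2)*(l + 1)*(l - 1)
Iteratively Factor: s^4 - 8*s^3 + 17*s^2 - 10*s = (s - 2)*(s^3 - 6*s^2 + 5*s) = (s - 5)*(s - 2)*(s^2 - s) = (s - 5)*(s - 2)*(s - 1)*(s)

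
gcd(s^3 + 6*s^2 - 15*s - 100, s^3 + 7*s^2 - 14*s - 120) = s^2 + s - 20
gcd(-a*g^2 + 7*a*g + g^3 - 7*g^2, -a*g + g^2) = a*g - g^2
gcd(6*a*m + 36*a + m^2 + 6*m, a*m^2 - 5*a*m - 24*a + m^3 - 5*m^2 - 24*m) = 1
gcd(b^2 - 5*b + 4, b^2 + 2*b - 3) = b - 1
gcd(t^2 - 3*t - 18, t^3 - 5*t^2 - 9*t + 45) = t + 3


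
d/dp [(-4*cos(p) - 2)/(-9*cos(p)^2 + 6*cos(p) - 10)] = 4*(9*cos(p)^2 + 9*cos(p) - 13)*sin(p)/(9*sin(p)^2 + 6*cos(p) - 19)^2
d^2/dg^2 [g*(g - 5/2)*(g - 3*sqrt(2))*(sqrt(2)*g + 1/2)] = 12*sqrt(2)*g^2 - 33*g - 15*sqrt(2)*g - 3*sqrt(2) + 55/2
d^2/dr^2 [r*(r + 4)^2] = 6*r + 16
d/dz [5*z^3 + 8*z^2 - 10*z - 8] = 15*z^2 + 16*z - 10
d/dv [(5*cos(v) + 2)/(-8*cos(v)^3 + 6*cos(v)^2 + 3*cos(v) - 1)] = (-80*cos(v)^3 - 18*cos(v)^2 + 24*cos(v) + 11)*sin(v)/((cos(v) - 1)^2*(2*cos(v) + 1)^2*(4*cos(v) - 1)^2)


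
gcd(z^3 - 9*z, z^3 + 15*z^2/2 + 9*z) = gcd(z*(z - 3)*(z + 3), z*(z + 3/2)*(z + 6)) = z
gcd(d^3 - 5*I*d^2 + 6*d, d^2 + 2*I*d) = d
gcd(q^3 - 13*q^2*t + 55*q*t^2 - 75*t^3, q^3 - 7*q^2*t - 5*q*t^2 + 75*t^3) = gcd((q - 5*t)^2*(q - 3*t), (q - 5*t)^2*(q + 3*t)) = q^2 - 10*q*t + 25*t^2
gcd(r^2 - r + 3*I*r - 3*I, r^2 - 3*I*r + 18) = r + 3*I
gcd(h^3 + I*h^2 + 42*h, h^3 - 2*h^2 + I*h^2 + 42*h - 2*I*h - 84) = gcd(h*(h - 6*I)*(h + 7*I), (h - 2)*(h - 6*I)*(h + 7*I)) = h^2 + I*h + 42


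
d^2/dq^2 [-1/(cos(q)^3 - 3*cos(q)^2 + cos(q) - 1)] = ((-7*cos(q) + 24*cos(2*q) - 9*cos(3*q))*(cos(q)^3 - 3*cos(q)^2 + cos(q) - 1)/4 - 2*(3*cos(q)^2 - 6*cos(q) + 1)^2*sin(q)^2)/(cos(q)^3 - 3*cos(q)^2 + cos(q) - 1)^3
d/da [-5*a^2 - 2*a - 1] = -10*a - 2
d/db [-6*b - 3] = -6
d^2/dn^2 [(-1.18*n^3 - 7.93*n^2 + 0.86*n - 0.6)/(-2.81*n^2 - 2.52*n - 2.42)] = (1.4210854715202e-14*n^5 + 1.13686837721616e-13*n^4 - 126.950652*n^3 - 251.950884*n^2 + 102.044664*n + 102.831992)/(22.188041*n^6 + 59.694516*n^5 + 110.859558*n^4 + 118.822032*n^3 + 95.473356*n^2 + 44.274384*n + 14.172488)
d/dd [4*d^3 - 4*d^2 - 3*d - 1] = 12*d^2 - 8*d - 3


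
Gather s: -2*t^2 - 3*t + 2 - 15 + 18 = -2*t^2 - 3*t + 5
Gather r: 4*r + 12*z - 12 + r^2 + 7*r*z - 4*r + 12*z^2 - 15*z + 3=r^2 + 7*r*z + 12*z^2 - 3*z - 9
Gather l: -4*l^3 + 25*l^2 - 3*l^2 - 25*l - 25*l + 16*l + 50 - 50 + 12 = -4*l^3 + 22*l^2 - 34*l + 12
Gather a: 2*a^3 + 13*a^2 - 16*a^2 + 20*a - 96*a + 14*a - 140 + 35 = 2*a^3 - 3*a^2 - 62*a - 105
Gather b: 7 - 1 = 6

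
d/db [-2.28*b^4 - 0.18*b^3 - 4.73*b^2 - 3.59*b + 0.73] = -9.12*b^3 - 0.54*b^2 - 9.46*b - 3.59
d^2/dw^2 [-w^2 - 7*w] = -2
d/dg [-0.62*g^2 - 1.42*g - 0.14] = -1.24*g - 1.42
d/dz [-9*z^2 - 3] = -18*z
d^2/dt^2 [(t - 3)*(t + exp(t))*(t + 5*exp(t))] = 6*t^2*exp(t) + 20*t*exp(2*t) + 6*t*exp(t) + 6*t - 40*exp(2*t) - 24*exp(t) - 6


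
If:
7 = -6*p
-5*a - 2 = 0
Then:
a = -2/5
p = -7/6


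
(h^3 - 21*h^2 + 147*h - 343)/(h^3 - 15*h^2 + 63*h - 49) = (h - 7)/(h - 1)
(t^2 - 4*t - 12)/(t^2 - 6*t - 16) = (t - 6)/(t - 8)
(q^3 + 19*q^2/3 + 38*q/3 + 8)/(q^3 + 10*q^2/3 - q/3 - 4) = (q + 2)/(q - 1)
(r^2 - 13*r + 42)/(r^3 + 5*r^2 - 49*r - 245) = (r - 6)/(r^2 + 12*r + 35)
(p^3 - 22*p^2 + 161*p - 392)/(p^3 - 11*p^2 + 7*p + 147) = (p - 8)/(p + 3)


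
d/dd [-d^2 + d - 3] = 1 - 2*d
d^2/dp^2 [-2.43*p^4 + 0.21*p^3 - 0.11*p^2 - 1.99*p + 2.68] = -29.16*p^2 + 1.26*p - 0.22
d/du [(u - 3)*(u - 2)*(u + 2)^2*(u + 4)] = 5*u^4 + 12*u^3 - 42*u^2 - 72*u + 40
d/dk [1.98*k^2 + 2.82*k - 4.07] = 3.96*k + 2.82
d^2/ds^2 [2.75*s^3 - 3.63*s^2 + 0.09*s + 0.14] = 16.5*s - 7.26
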